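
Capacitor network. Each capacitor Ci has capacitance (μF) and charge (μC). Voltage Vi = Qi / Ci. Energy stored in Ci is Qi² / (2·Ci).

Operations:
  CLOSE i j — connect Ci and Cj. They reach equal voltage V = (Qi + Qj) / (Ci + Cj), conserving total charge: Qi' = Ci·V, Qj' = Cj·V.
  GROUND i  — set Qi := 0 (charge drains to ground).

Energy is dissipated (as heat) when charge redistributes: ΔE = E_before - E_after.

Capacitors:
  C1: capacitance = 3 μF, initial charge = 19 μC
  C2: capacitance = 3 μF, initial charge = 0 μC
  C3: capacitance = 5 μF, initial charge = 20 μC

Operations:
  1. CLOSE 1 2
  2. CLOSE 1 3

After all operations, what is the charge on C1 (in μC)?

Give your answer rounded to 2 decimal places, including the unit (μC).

Initial: C1(3μF, Q=19μC, V=6.33V), C2(3μF, Q=0μC, V=0.00V), C3(5μF, Q=20μC, V=4.00V)
Op 1: CLOSE 1-2: Q_total=19.00, C_total=6.00, V=3.17; Q1=9.50, Q2=9.50; dissipated=30.083
Op 2: CLOSE 1-3: Q_total=29.50, C_total=8.00, V=3.69; Q1=11.06, Q3=18.44; dissipated=0.651
Final charges: Q1=11.06, Q2=9.50, Q3=18.44

Answer: 11.06 μC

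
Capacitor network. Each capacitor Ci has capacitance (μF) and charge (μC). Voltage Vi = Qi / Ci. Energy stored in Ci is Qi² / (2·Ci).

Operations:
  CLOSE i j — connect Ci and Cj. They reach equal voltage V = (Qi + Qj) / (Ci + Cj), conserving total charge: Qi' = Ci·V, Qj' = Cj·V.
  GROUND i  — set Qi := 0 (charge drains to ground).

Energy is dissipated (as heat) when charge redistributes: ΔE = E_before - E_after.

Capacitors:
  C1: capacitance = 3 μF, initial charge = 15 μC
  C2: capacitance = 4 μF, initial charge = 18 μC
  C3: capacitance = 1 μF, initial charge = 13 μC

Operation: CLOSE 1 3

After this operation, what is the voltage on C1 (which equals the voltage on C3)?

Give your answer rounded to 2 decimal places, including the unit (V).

Initial: C1(3μF, Q=15μC, V=5.00V), C2(4μF, Q=18μC, V=4.50V), C3(1μF, Q=13μC, V=13.00V)
Op 1: CLOSE 1-3: Q_total=28.00, C_total=4.00, V=7.00; Q1=21.00, Q3=7.00; dissipated=24.000

Answer: 7.00 V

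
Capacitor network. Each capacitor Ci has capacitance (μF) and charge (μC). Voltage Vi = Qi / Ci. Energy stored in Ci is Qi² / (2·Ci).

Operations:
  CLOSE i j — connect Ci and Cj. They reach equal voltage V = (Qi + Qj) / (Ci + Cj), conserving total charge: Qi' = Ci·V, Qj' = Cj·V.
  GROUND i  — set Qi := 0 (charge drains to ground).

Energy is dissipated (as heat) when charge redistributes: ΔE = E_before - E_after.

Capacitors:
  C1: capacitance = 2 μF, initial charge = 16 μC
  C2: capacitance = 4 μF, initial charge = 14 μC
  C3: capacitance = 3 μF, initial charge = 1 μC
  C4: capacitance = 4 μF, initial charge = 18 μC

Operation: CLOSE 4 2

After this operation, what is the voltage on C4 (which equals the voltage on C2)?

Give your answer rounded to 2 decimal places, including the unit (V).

Initial: C1(2μF, Q=16μC, V=8.00V), C2(4μF, Q=14μC, V=3.50V), C3(3μF, Q=1μC, V=0.33V), C4(4μF, Q=18μC, V=4.50V)
Op 1: CLOSE 4-2: Q_total=32.00, C_total=8.00, V=4.00; Q4=16.00, Q2=16.00; dissipated=1.000

Answer: 4.00 V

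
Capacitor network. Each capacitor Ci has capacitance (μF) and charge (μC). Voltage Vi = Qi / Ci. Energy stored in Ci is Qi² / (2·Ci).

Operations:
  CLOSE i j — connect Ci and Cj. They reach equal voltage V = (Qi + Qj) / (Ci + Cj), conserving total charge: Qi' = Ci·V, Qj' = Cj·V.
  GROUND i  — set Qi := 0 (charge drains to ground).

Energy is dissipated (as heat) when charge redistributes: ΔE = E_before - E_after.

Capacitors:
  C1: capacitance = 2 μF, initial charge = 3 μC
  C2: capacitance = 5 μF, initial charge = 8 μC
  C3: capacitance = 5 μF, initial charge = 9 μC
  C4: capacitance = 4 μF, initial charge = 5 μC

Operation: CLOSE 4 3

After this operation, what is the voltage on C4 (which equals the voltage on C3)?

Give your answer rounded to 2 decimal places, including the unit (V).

Answer: 1.56 V

Derivation:
Initial: C1(2μF, Q=3μC, V=1.50V), C2(5μF, Q=8μC, V=1.60V), C3(5μF, Q=9μC, V=1.80V), C4(4μF, Q=5μC, V=1.25V)
Op 1: CLOSE 4-3: Q_total=14.00, C_total=9.00, V=1.56; Q4=6.22, Q3=7.78; dissipated=0.336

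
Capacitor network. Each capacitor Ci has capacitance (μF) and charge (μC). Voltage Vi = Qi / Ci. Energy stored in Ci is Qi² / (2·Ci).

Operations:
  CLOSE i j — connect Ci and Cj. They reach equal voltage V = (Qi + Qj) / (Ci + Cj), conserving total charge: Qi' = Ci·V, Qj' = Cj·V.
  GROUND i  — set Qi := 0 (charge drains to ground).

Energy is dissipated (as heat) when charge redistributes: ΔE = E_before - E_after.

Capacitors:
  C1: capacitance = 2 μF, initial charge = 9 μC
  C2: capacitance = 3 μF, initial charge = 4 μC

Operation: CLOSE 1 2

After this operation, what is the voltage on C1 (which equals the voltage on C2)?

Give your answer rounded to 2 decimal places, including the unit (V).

Answer: 2.60 V

Derivation:
Initial: C1(2μF, Q=9μC, V=4.50V), C2(3μF, Q=4μC, V=1.33V)
Op 1: CLOSE 1-2: Q_total=13.00, C_total=5.00, V=2.60; Q1=5.20, Q2=7.80; dissipated=6.017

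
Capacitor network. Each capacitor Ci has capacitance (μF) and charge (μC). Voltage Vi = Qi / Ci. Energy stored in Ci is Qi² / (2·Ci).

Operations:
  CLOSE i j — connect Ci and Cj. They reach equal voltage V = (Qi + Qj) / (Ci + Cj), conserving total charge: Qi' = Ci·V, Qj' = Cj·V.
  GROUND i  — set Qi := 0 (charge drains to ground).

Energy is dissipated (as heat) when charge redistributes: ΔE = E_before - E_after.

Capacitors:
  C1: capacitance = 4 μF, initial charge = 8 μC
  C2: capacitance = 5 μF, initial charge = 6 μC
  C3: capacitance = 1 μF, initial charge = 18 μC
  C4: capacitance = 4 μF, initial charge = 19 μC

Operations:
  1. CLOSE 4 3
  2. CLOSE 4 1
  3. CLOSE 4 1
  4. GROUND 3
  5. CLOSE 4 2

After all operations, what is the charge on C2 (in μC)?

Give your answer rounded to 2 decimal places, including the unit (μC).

Answer: 13.78 μC

Derivation:
Initial: C1(4μF, Q=8μC, V=2.00V), C2(5μF, Q=6μC, V=1.20V), C3(1μF, Q=18μC, V=18.00V), C4(4μF, Q=19μC, V=4.75V)
Op 1: CLOSE 4-3: Q_total=37.00, C_total=5.00, V=7.40; Q4=29.60, Q3=7.40; dissipated=70.225
Op 2: CLOSE 4-1: Q_total=37.60, C_total=8.00, V=4.70; Q4=18.80, Q1=18.80; dissipated=29.160
Op 3: CLOSE 4-1: Q_total=37.60, C_total=8.00, V=4.70; Q4=18.80, Q1=18.80; dissipated=0.000
Op 4: GROUND 3: Q3=0; energy lost=27.380
Op 5: CLOSE 4-2: Q_total=24.80, C_total=9.00, V=2.76; Q4=11.02, Q2=13.78; dissipated=13.611
Final charges: Q1=18.80, Q2=13.78, Q3=0.00, Q4=11.02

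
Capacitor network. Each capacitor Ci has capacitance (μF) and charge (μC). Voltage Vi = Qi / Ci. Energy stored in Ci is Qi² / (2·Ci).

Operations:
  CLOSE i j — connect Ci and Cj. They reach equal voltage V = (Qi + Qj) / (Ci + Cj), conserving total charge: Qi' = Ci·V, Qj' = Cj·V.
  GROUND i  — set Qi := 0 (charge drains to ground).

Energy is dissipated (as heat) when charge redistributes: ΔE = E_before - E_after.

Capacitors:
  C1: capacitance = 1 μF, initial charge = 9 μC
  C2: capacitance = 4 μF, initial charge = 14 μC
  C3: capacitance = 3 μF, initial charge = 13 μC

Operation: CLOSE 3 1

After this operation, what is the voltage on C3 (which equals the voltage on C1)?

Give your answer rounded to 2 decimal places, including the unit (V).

Answer: 5.50 V

Derivation:
Initial: C1(1μF, Q=9μC, V=9.00V), C2(4μF, Q=14μC, V=3.50V), C3(3μF, Q=13μC, V=4.33V)
Op 1: CLOSE 3-1: Q_total=22.00, C_total=4.00, V=5.50; Q3=16.50, Q1=5.50; dissipated=8.167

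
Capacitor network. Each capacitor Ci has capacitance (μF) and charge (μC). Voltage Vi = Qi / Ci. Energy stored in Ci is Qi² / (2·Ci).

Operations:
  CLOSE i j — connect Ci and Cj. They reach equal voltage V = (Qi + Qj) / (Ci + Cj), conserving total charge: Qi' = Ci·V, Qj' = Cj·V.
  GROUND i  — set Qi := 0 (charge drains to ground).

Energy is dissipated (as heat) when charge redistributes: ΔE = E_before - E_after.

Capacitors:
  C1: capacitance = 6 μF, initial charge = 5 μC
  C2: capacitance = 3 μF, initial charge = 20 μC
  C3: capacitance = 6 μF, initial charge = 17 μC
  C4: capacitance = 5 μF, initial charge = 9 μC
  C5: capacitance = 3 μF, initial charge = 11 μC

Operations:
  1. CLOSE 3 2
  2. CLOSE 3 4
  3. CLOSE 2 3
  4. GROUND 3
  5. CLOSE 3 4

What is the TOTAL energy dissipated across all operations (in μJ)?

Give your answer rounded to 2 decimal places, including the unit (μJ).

Answer: 70.76 μJ

Derivation:
Initial: C1(6μF, Q=5μC, V=0.83V), C2(3μF, Q=20μC, V=6.67V), C3(6μF, Q=17μC, V=2.83V), C4(5μF, Q=9μC, V=1.80V), C5(3μF, Q=11μC, V=3.67V)
Op 1: CLOSE 3-2: Q_total=37.00, C_total=9.00, V=4.11; Q3=24.67, Q2=12.33; dissipated=14.694
Op 2: CLOSE 3-4: Q_total=33.67, C_total=11.00, V=3.06; Q3=18.36, Q4=15.30; dissipated=7.284
Op 3: CLOSE 2-3: Q_total=30.70, C_total=9.00, V=3.41; Q2=10.23, Q3=20.46; dissipated=1.104
Op 4: GROUND 3: Q3=0; energy lost=34.900
Op 5: CLOSE 3-4: Q_total=15.30, C_total=11.00, V=1.39; Q3=8.35, Q4=6.96; dissipated=12.774
Total dissipated: 70.755 μJ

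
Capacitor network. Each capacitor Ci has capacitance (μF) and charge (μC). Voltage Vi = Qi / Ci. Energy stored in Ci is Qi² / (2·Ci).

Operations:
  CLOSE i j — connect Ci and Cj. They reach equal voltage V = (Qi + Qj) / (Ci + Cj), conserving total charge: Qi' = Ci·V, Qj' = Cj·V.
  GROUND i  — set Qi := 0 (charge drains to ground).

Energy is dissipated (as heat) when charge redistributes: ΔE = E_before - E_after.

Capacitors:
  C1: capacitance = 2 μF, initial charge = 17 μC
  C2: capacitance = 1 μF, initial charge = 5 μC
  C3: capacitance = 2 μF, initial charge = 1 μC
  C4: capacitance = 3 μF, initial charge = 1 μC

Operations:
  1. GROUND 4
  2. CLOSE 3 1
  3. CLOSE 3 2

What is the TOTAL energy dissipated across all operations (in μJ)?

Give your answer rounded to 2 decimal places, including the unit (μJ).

Initial: C1(2μF, Q=17μC, V=8.50V), C2(1μF, Q=5μC, V=5.00V), C3(2μF, Q=1μC, V=0.50V), C4(3μF, Q=1μC, V=0.33V)
Op 1: GROUND 4: Q4=0; energy lost=0.167
Op 2: CLOSE 3-1: Q_total=18.00, C_total=4.00, V=4.50; Q3=9.00, Q1=9.00; dissipated=32.000
Op 3: CLOSE 3-2: Q_total=14.00, C_total=3.00, V=4.67; Q3=9.33, Q2=4.67; dissipated=0.083
Total dissipated: 32.250 μJ

Answer: 32.25 μJ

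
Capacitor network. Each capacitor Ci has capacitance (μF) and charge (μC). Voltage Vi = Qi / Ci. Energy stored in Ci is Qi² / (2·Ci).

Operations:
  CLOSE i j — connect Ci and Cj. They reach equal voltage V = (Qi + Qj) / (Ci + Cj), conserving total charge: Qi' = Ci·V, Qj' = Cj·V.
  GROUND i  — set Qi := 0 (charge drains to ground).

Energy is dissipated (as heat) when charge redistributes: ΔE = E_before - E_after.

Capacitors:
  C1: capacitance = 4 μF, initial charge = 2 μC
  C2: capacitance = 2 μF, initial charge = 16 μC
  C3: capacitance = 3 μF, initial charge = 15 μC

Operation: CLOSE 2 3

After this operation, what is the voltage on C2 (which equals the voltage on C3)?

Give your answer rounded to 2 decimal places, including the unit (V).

Answer: 6.20 V

Derivation:
Initial: C1(4μF, Q=2μC, V=0.50V), C2(2μF, Q=16μC, V=8.00V), C3(3μF, Q=15μC, V=5.00V)
Op 1: CLOSE 2-3: Q_total=31.00, C_total=5.00, V=6.20; Q2=12.40, Q3=18.60; dissipated=5.400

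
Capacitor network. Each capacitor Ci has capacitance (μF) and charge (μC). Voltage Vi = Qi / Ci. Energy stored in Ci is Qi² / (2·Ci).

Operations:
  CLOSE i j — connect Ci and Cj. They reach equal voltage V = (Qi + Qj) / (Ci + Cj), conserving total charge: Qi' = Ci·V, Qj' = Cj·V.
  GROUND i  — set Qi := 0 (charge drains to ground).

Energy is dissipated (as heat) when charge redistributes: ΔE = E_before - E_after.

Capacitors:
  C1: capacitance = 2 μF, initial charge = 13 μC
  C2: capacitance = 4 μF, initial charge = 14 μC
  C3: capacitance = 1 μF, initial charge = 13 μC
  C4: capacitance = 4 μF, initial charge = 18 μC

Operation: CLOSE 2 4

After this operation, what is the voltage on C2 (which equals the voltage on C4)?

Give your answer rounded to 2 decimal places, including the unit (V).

Initial: C1(2μF, Q=13μC, V=6.50V), C2(4μF, Q=14μC, V=3.50V), C3(1μF, Q=13μC, V=13.00V), C4(4μF, Q=18μC, V=4.50V)
Op 1: CLOSE 2-4: Q_total=32.00, C_total=8.00, V=4.00; Q2=16.00, Q4=16.00; dissipated=1.000

Answer: 4.00 V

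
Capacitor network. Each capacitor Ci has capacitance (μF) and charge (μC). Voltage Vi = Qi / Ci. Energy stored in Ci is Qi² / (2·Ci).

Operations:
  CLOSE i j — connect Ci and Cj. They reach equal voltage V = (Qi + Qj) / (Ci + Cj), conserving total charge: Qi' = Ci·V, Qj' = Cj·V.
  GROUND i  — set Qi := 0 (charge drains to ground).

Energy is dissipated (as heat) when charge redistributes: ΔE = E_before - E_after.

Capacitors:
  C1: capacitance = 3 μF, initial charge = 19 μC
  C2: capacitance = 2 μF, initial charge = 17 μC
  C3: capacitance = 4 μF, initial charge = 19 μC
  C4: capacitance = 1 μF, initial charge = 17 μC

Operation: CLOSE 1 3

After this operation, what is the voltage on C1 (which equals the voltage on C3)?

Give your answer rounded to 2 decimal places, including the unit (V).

Answer: 5.43 V

Derivation:
Initial: C1(3μF, Q=19μC, V=6.33V), C2(2μF, Q=17μC, V=8.50V), C3(4μF, Q=19μC, V=4.75V), C4(1μF, Q=17μC, V=17.00V)
Op 1: CLOSE 1-3: Q_total=38.00, C_total=7.00, V=5.43; Q1=16.29, Q3=21.71; dissipated=2.149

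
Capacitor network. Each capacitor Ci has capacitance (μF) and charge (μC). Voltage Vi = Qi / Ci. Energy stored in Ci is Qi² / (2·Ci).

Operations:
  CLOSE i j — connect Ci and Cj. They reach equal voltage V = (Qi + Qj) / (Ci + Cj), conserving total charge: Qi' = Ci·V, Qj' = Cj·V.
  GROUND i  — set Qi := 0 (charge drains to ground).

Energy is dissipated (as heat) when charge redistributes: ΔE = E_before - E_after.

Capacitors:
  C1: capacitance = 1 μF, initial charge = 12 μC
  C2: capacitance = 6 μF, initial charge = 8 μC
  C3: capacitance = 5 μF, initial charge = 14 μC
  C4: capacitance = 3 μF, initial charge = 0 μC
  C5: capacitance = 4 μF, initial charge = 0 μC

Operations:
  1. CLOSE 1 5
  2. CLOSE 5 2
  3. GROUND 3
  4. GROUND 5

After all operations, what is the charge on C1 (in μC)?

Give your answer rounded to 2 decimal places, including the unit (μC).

Answer: 2.40 μC

Derivation:
Initial: C1(1μF, Q=12μC, V=12.00V), C2(6μF, Q=8μC, V=1.33V), C3(5μF, Q=14μC, V=2.80V), C4(3μF, Q=0μC, V=0.00V), C5(4μF, Q=0μC, V=0.00V)
Op 1: CLOSE 1-5: Q_total=12.00, C_total=5.00, V=2.40; Q1=2.40, Q5=9.60; dissipated=57.600
Op 2: CLOSE 5-2: Q_total=17.60, C_total=10.00, V=1.76; Q5=7.04, Q2=10.56; dissipated=1.365
Op 3: GROUND 3: Q3=0; energy lost=19.600
Op 4: GROUND 5: Q5=0; energy lost=6.195
Final charges: Q1=2.40, Q2=10.56, Q3=0.00, Q4=0.00, Q5=0.00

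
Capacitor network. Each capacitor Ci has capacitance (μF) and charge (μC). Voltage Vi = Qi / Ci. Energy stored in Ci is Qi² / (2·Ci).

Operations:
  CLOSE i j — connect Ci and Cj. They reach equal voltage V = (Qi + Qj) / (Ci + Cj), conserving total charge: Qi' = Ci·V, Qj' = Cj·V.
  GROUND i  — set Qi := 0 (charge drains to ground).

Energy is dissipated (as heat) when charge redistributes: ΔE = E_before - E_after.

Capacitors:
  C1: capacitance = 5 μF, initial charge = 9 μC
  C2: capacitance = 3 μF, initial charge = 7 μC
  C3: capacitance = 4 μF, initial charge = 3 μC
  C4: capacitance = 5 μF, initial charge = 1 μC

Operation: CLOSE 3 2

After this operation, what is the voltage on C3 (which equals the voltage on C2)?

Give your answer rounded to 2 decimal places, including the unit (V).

Initial: C1(5μF, Q=9μC, V=1.80V), C2(3μF, Q=7μC, V=2.33V), C3(4μF, Q=3μC, V=0.75V), C4(5μF, Q=1μC, V=0.20V)
Op 1: CLOSE 3-2: Q_total=10.00, C_total=7.00, V=1.43; Q3=5.71, Q2=4.29; dissipated=2.149

Answer: 1.43 V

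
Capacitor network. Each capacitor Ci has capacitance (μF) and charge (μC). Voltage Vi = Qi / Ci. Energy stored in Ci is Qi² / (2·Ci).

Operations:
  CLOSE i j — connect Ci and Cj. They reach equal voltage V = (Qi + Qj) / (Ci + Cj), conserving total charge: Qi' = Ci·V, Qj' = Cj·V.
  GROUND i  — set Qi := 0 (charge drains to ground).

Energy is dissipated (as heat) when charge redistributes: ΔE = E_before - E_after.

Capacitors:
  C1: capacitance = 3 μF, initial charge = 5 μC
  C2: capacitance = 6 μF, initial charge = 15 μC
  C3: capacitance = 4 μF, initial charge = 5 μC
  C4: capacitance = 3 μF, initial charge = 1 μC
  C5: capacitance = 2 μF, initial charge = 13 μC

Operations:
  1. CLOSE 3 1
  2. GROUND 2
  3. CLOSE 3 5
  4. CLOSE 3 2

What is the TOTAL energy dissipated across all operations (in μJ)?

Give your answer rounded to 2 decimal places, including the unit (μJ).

Answer: 47.72 μJ

Derivation:
Initial: C1(3μF, Q=5μC, V=1.67V), C2(6μF, Q=15μC, V=2.50V), C3(4μF, Q=5μC, V=1.25V), C4(3μF, Q=1μC, V=0.33V), C5(2μF, Q=13μC, V=6.50V)
Op 1: CLOSE 3-1: Q_total=10.00, C_total=7.00, V=1.43; Q3=5.71, Q1=4.29; dissipated=0.149
Op 2: GROUND 2: Q2=0; energy lost=18.750
Op 3: CLOSE 3-5: Q_total=18.71, C_total=6.00, V=3.12; Q3=12.48, Q5=6.24; dissipated=17.146
Op 4: CLOSE 3-2: Q_total=12.48, C_total=10.00, V=1.25; Q3=4.99, Q2=7.49; dissipated=11.674
Total dissipated: 47.719 μJ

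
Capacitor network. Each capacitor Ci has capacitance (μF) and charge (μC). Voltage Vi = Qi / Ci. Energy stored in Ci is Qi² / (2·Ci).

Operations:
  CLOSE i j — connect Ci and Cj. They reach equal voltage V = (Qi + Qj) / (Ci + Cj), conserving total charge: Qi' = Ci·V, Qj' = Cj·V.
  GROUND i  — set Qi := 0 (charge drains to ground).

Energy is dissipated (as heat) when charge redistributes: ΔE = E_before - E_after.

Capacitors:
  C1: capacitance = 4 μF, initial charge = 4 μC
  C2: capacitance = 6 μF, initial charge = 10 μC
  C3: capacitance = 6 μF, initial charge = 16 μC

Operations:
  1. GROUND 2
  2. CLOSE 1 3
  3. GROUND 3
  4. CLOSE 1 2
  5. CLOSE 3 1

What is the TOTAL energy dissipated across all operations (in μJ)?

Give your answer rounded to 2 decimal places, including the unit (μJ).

Initial: C1(4μF, Q=4μC, V=1.00V), C2(6μF, Q=10μC, V=1.67V), C3(6μF, Q=16μC, V=2.67V)
Op 1: GROUND 2: Q2=0; energy lost=8.333
Op 2: CLOSE 1-3: Q_total=20.00, C_total=10.00, V=2.00; Q1=8.00, Q3=12.00; dissipated=3.333
Op 3: GROUND 3: Q3=0; energy lost=12.000
Op 4: CLOSE 1-2: Q_total=8.00, C_total=10.00, V=0.80; Q1=3.20, Q2=4.80; dissipated=4.800
Op 5: CLOSE 3-1: Q_total=3.20, C_total=10.00, V=0.32; Q3=1.92, Q1=1.28; dissipated=0.768
Total dissipated: 29.235 μJ

Answer: 29.23 μJ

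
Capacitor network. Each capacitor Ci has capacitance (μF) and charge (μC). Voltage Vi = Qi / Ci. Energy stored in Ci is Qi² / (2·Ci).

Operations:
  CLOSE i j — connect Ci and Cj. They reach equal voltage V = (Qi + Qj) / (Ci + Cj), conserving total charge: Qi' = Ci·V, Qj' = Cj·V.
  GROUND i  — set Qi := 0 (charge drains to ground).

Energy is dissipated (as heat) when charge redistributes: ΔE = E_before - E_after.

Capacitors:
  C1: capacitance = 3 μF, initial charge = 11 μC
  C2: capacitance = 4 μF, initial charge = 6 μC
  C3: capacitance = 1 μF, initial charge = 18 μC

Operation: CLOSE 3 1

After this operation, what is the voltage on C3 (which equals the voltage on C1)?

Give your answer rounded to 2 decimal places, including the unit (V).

Initial: C1(3μF, Q=11μC, V=3.67V), C2(4μF, Q=6μC, V=1.50V), C3(1μF, Q=18μC, V=18.00V)
Op 1: CLOSE 3-1: Q_total=29.00, C_total=4.00, V=7.25; Q3=7.25, Q1=21.75; dissipated=77.042

Answer: 7.25 V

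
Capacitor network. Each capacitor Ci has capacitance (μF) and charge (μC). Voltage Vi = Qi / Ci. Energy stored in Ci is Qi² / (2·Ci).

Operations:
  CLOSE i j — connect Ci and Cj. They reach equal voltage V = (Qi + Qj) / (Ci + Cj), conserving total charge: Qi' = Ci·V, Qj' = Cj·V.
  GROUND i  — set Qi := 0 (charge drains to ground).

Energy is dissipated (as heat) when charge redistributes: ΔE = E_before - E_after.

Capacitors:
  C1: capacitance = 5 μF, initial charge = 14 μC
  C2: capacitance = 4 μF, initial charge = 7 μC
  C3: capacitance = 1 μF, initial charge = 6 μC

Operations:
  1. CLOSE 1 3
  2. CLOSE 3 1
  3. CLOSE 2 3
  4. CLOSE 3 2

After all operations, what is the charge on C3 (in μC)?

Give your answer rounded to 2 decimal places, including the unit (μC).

Initial: C1(5μF, Q=14μC, V=2.80V), C2(4μF, Q=7μC, V=1.75V), C3(1μF, Q=6μC, V=6.00V)
Op 1: CLOSE 1-3: Q_total=20.00, C_total=6.00, V=3.33; Q1=16.67, Q3=3.33; dissipated=4.267
Op 2: CLOSE 3-1: Q_total=20.00, C_total=6.00, V=3.33; Q3=3.33, Q1=16.67; dissipated=0.000
Op 3: CLOSE 2-3: Q_total=10.33, C_total=5.00, V=2.07; Q2=8.27, Q3=2.07; dissipated=1.003
Op 4: CLOSE 3-2: Q_total=10.33, C_total=5.00, V=2.07; Q3=2.07, Q2=8.27; dissipated=0.000
Final charges: Q1=16.67, Q2=8.27, Q3=2.07

Answer: 2.07 μC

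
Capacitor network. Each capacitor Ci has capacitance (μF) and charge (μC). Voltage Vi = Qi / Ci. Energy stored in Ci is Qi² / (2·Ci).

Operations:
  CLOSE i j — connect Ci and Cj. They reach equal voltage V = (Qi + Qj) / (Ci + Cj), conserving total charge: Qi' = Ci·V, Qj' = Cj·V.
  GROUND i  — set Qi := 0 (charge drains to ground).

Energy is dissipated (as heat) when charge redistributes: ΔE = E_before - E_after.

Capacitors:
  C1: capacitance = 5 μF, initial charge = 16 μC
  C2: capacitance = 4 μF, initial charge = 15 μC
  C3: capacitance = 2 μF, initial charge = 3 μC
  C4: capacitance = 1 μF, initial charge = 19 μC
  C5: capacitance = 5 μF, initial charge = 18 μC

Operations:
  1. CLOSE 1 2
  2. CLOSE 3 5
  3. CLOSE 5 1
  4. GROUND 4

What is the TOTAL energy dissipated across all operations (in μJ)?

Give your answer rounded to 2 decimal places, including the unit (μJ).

Initial: C1(5μF, Q=16μC, V=3.20V), C2(4μF, Q=15μC, V=3.75V), C3(2μF, Q=3μC, V=1.50V), C4(1μF, Q=19μC, V=19.00V), C5(5μF, Q=18μC, V=3.60V)
Op 1: CLOSE 1-2: Q_total=31.00, C_total=9.00, V=3.44; Q1=17.22, Q2=13.78; dissipated=0.336
Op 2: CLOSE 3-5: Q_total=21.00, C_total=7.00, V=3.00; Q3=6.00, Q5=15.00; dissipated=3.150
Op 3: CLOSE 5-1: Q_total=32.22, C_total=10.00, V=3.22; Q5=16.11, Q1=16.11; dissipated=0.247
Op 4: GROUND 4: Q4=0; energy lost=180.500
Total dissipated: 184.233 μJ

Answer: 184.23 μJ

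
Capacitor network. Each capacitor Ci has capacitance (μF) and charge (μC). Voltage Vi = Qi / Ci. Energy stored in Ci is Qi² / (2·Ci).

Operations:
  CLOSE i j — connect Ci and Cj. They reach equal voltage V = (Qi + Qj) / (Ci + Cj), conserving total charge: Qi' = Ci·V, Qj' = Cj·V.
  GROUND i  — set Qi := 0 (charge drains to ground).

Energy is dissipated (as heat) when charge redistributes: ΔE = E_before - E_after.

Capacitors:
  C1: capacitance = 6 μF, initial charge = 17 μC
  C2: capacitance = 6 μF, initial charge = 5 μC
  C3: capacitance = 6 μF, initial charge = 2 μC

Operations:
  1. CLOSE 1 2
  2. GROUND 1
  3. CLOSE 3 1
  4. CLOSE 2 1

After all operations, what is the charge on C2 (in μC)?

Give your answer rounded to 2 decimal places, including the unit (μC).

Initial: C1(6μF, Q=17μC, V=2.83V), C2(6μF, Q=5μC, V=0.83V), C3(6μF, Q=2μC, V=0.33V)
Op 1: CLOSE 1-2: Q_total=22.00, C_total=12.00, V=1.83; Q1=11.00, Q2=11.00; dissipated=6.000
Op 2: GROUND 1: Q1=0; energy lost=10.083
Op 3: CLOSE 3-1: Q_total=2.00, C_total=12.00, V=0.17; Q3=1.00, Q1=1.00; dissipated=0.167
Op 4: CLOSE 2-1: Q_total=12.00, C_total=12.00, V=1.00; Q2=6.00, Q1=6.00; dissipated=4.167
Final charges: Q1=6.00, Q2=6.00, Q3=1.00

Answer: 6.00 μC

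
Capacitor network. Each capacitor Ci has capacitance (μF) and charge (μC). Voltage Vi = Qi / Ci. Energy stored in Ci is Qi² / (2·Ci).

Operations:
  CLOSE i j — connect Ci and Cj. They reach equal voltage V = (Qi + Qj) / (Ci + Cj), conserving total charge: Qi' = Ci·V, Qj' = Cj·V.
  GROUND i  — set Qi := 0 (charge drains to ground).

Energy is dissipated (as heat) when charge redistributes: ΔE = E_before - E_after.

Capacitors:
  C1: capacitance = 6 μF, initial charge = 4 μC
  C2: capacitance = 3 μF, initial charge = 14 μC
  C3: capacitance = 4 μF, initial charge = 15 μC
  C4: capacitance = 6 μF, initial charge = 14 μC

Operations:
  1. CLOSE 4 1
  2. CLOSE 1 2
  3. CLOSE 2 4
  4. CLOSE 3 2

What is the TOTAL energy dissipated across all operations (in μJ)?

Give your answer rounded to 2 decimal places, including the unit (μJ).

Answer: 18.40 μJ

Derivation:
Initial: C1(6μF, Q=4μC, V=0.67V), C2(3μF, Q=14μC, V=4.67V), C3(4μF, Q=15μC, V=3.75V), C4(6μF, Q=14μC, V=2.33V)
Op 1: CLOSE 4-1: Q_total=18.00, C_total=12.00, V=1.50; Q4=9.00, Q1=9.00; dissipated=4.167
Op 2: CLOSE 1-2: Q_total=23.00, C_total=9.00, V=2.56; Q1=15.33, Q2=7.67; dissipated=10.028
Op 3: CLOSE 2-4: Q_total=16.67, C_total=9.00, V=1.85; Q2=5.56, Q4=11.11; dissipated=1.114
Op 4: CLOSE 3-2: Q_total=20.56, C_total=7.00, V=2.94; Q3=11.75, Q2=8.81; dissipated=3.088
Total dissipated: 18.397 μJ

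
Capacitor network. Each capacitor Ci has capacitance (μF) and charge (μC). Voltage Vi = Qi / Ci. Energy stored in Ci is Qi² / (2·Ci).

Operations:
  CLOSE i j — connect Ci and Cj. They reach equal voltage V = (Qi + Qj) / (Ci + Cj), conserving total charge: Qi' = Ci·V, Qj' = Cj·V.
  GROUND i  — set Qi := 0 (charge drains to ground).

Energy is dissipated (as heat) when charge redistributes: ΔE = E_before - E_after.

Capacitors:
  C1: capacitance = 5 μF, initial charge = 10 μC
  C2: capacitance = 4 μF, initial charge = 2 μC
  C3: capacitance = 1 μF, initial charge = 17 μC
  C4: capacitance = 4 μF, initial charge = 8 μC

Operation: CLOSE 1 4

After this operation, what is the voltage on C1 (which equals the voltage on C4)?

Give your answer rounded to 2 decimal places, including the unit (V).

Initial: C1(5μF, Q=10μC, V=2.00V), C2(4μF, Q=2μC, V=0.50V), C3(1μF, Q=17μC, V=17.00V), C4(4μF, Q=8μC, V=2.00V)
Op 1: CLOSE 1-4: Q_total=18.00, C_total=9.00, V=2.00; Q1=10.00, Q4=8.00; dissipated=0.000

Answer: 2.00 V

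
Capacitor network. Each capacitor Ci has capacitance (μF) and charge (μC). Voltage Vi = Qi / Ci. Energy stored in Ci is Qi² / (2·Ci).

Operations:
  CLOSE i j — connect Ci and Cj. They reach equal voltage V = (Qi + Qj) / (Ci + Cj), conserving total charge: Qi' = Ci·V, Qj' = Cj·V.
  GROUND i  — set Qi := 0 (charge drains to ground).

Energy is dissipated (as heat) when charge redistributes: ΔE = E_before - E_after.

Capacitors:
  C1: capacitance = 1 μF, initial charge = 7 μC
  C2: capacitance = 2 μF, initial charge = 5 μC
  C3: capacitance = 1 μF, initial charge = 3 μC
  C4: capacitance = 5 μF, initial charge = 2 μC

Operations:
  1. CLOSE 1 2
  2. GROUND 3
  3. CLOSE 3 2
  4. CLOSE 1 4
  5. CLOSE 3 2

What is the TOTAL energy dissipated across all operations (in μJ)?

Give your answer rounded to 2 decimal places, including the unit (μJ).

Answer: 21.98 μJ

Derivation:
Initial: C1(1μF, Q=7μC, V=7.00V), C2(2μF, Q=5μC, V=2.50V), C3(1μF, Q=3μC, V=3.00V), C4(5μF, Q=2μC, V=0.40V)
Op 1: CLOSE 1-2: Q_total=12.00, C_total=3.00, V=4.00; Q1=4.00, Q2=8.00; dissipated=6.750
Op 2: GROUND 3: Q3=0; energy lost=4.500
Op 3: CLOSE 3-2: Q_total=8.00, C_total=3.00, V=2.67; Q3=2.67, Q2=5.33; dissipated=5.333
Op 4: CLOSE 1-4: Q_total=6.00, C_total=6.00, V=1.00; Q1=1.00, Q4=5.00; dissipated=5.400
Op 5: CLOSE 3-2: Q_total=8.00, C_total=3.00, V=2.67; Q3=2.67, Q2=5.33; dissipated=0.000
Total dissipated: 21.983 μJ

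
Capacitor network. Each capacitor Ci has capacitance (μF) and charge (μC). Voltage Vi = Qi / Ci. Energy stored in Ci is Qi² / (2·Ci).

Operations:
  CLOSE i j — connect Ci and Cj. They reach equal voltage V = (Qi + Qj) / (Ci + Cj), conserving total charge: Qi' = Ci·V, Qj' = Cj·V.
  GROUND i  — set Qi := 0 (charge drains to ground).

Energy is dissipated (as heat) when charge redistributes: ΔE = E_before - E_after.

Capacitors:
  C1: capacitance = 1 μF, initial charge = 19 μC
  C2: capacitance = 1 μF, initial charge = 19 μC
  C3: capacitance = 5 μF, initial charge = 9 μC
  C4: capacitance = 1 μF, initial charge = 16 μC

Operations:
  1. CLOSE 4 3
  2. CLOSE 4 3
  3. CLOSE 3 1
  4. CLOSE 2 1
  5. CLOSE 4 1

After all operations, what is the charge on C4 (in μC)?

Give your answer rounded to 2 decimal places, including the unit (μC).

Answer: 8.49 μC

Derivation:
Initial: C1(1μF, Q=19μC, V=19.00V), C2(1μF, Q=19μC, V=19.00V), C3(5μF, Q=9μC, V=1.80V), C4(1μF, Q=16μC, V=16.00V)
Op 1: CLOSE 4-3: Q_total=25.00, C_total=6.00, V=4.17; Q4=4.17, Q3=20.83; dissipated=84.017
Op 2: CLOSE 4-3: Q_total=25.00, C_total=6.00, V=4.17; Q4=4.17, Q3=20.83; dissipated=0.000
Op 3: CLOSE 3-1: Q_total=39.83, C_total=6.00, V=6.64; Q3=33.19, Q1=6.64; dissipated=91.678
Op 4: CLOSE 2-1: Q_total=25.64, C_total=2.00, V=12.82; Q2=12.82, Q1=12.82; dissipated=38.199
Op 5: CLOSE 4-1: Q_total=16.99, C_total=2.00, V=8.49; Q4=8.49, Q1=8.49; dissipated=18.718
Final charges: Q1=8.49, Q2=12.82, Q3=33.19, Q4=8.49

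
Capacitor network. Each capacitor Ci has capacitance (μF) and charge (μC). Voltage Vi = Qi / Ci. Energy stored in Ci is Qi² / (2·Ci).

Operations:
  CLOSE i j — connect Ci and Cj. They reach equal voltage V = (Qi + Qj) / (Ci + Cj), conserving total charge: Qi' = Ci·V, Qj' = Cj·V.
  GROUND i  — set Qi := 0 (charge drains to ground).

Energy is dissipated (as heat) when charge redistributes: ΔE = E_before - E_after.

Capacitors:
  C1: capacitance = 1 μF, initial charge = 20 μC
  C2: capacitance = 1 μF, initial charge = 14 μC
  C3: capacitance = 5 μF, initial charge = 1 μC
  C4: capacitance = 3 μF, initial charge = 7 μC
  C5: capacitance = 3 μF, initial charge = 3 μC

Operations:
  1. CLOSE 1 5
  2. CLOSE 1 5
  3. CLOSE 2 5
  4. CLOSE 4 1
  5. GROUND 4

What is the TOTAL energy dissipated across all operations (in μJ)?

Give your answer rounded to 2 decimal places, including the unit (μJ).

Initial: C1(1μF, Q=20μC, V=20.00V), C2(1μF, Q=14μC, V=14.00V), C3(5μF, Q=1μC, V=0.20V), C4(3μF, Q=7μC, V=2.33V), C5(3μF, Q=3μC, V=1.00V)
Op 1: CLOSE 1-5: Q_total=23.00, C_total=4.00, V=5.75; Q1=5.75, Q5=17.25; dissipated=135.375
Op 2: CLOSE 1-5: Q_total=23.00, C_total=4.00, V=5.75; Q1=5.75, Q5=17.25; dissipated=0.000
Op 3: CLOSE 2-5: Q_total=31.25, C_total=4.00, V=7.81; Q2=7.81, Q5=23.44; dissipated=25.523
Op 4: CLOSE 4-1: Q_total=12.75, C_total=4.00, V=3.19; Q4=9.56, Q1=3.19; dissipated=4.378
Op 5: GROUND 4: Q4=0; energy lost=15.240
Total dissipated: 180.516 μJ

Answer: 180.52 μJ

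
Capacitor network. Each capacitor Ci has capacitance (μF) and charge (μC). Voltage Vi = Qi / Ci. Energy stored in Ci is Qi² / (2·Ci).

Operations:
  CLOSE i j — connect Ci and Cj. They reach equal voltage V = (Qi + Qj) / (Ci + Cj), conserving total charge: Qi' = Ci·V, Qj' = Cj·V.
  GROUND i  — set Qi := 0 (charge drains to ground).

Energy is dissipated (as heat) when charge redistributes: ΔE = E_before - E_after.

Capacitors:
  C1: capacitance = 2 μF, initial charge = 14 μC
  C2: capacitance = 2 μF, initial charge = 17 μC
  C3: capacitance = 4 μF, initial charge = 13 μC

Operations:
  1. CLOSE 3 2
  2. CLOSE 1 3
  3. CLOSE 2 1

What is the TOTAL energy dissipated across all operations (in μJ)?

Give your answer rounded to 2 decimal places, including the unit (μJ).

Answer: 21.26 μJ

Derivation:
Initial: C1(2μF, Q=14μC, V=7.00V), C2(2μF, Q=17μC, V=8.50V), C3(4μF, Q=13μC, V=3.25V)
Op 1: CLOSE 3-2: Q_total=30.00, C_total=6.00, V=5.00; Q3=20.00, Q2=10.00; dissipated=18.375
Op 2: CLOSE 1-3: Q_total=34.00, C_total=6.00, V=5.67; Q1=11.33, Q3=22.67; dissipated=2.667
Op 3: CLOSE 2-1: Q_total=21.33, C_total=4.00, V=5.33; Q2=10.67, Q1=10.67; dissipated=0.222
Total dissipated: 21.264 μJ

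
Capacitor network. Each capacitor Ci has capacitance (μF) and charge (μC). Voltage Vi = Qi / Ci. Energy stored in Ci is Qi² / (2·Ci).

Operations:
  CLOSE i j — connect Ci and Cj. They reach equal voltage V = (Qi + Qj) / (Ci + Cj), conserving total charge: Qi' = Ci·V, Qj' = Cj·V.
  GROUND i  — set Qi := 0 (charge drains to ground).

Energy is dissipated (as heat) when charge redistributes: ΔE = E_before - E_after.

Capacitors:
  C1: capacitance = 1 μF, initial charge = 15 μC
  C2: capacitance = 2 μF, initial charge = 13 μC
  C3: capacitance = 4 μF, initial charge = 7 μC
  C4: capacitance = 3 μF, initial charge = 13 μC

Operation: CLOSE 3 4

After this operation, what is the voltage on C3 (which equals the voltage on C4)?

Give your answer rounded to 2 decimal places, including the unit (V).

Answer: 2.86 V

Derivation:
Initial: C1(1μF, Q=15μC, V=15.00V), C2(2μF, Q=13μC, V=6.50V), C3(4μF, Q=7μC, V=1.75V), C4(3μF, Q=13μC, V=4.33V)
Op 1: CLOSE 3-4: Q_total=20.00, C_total=7.00, V=2.86; Q3=11.43, Q4=8.57; dissipated=5.720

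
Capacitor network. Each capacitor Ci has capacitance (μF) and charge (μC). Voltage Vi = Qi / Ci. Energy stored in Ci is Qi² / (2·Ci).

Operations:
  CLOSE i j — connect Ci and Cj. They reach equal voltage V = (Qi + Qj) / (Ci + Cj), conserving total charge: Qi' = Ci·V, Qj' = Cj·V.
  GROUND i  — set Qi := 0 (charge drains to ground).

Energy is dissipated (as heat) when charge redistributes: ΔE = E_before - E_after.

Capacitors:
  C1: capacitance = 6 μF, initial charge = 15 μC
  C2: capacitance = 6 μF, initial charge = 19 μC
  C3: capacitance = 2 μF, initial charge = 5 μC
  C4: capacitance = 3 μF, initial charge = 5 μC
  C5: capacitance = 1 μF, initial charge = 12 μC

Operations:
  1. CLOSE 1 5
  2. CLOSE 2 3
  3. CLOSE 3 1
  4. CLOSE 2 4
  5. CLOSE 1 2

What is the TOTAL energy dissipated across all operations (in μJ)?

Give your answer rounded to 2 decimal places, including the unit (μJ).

Answer: 43.11 μJ

Derivation:
Initial: C1(6μF, Q=15μC, V=2.50V), C2(6μF, Q=19μC, V=3.17V), C3(2μF, Q=5μC, V=2.50V), C4(3μF, Q=5μC, V=1.67V), C5(1μF, Q=12μC, V=12.00V)
Op 1: CLOSE 1-5: Q_total=27.00, C_total=7.00, V=3.86; Q1=23.14, Q5=3.86; dissipated=38.679
Op 2: CLOSE 2-3: Q_total=24.00, C_total=8.00, V=3.00; Q2=18.00, Q3=6.00; dissipated=0.333
Op 3: CLOSE 3-1: Q_total=29.14, C_total=8.00, V=3.64; Q3=7.29, Q1=21.86; dissipated=0.551
Op 4: CLOSE 2-4: Q_total=23.00, C_total=9.00, V=2.56; Q2=15.33, Q4=7.67; dissipated=1.778
Op 5: CLOSE 1-2: Q_total=37.19, C_total=12.00, V=3.10; Q1=18.60, Q2=18.60; dissipated=1.773
Total dissipated: 43.114 μJ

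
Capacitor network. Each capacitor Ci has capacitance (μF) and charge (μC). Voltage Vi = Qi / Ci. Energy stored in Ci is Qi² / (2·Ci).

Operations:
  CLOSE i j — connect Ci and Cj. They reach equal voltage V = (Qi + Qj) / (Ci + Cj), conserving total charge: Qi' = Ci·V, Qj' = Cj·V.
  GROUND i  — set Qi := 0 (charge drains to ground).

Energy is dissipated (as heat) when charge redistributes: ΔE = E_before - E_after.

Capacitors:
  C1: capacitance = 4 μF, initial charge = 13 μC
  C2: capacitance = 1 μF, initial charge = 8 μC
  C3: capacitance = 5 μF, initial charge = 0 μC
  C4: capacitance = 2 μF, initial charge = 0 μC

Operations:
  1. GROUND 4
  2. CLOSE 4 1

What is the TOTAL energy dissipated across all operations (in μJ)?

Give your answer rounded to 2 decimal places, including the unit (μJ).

Answer: 7.04 μJ

Derivation:
Initial: C1(4μF, Q=13μC, V=3.25V), C2(1μF, Q=8μC, V=8.00V), C3(5μF, Q=0μC, V=0.00V), C4(2μF, Q=0μC, V=0.00V)
Op 1: GROUND 4: Q4=0; energy lost=0.000
Op 2: CLOSE 4-1: Q_total=13.00, C_total=6.00, V=2.17; Q4=4.33, Q1=8.67; dissipated=7.042
Total dissipated: 7.042 μJ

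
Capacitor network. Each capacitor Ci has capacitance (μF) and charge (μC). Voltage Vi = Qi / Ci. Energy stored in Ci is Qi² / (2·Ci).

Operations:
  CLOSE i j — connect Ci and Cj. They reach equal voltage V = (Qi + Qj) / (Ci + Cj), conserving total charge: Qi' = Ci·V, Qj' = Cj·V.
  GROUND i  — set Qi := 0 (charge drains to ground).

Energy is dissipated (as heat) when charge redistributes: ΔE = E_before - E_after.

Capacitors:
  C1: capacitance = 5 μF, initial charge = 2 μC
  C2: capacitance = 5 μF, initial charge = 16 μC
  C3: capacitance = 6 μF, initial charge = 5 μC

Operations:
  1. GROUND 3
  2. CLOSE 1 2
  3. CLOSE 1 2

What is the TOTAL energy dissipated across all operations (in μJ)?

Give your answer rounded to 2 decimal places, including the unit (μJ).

Initial: C1(5μF, Q=2μC, V=0.40V), C2(5μF, Q=16μC, V=3.20V), C3(6μF, Q=5μC, V=0.83V)
Op 1: GROUND 3: Q3=0; energy lost=2.083
Op 2: CLOSE 1-2: Q_total=18.00, C_total=10.00, V=1.80; Q1=9.00, Q2=9.00; dissipated=9.800
Op 3: CLOSE 1-2: Q_total=18.00, C_total=10.00, V=1.80; Q1=9.00, Q2=9.00; dissipated=0.000
Total dissipated: 11.883 μJ

Answer: 11.88 μJ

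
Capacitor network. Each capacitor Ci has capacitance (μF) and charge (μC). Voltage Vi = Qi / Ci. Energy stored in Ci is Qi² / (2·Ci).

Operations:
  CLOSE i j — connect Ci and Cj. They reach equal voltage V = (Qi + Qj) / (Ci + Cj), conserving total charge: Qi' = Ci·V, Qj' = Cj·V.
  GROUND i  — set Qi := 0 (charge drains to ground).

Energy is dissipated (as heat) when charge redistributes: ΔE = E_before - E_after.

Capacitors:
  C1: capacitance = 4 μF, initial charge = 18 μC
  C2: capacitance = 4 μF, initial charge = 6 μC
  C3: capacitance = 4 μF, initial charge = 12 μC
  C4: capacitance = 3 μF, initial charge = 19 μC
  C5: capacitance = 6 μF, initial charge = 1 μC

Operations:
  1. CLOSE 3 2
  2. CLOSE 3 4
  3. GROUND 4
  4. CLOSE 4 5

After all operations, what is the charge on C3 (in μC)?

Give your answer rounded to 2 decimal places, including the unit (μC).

Initial: C1(4μF, Q=18μC, V=4.50V), C2(4μF, Q=6μC, V=1.50V), C3(4μF, Q=12μC, V=3.00V), C4(3μF, Q=19μC, V=6.33V), C5(6μF, Q=1μC, V=0.17V)
Op 1: CLOSE 3-2: Q_total=18.00, C_total=8.00, V=2.25; Q3=9.00, Q2=9.00; dissipated=2.250
Op 2: CLOSE 3-4: Q_total=28.00, C_total=7.00, V=4.00; Q3=16.00, Q4=12.00; dissipated=14.292
Op 3: GROUND 4: Q4=0; energy lost=24.000
Op 4: CLOSE 4-5: Q_total=1.00, C_total=9.00, V=0.11; Q4=0.33, Q5=0.67; dissipated=0.028
Final charges: Q1=18.00, Q2=9.00, Q3=16.00, Q4=0.33, Q5=0.67

Answer: 16.00 μC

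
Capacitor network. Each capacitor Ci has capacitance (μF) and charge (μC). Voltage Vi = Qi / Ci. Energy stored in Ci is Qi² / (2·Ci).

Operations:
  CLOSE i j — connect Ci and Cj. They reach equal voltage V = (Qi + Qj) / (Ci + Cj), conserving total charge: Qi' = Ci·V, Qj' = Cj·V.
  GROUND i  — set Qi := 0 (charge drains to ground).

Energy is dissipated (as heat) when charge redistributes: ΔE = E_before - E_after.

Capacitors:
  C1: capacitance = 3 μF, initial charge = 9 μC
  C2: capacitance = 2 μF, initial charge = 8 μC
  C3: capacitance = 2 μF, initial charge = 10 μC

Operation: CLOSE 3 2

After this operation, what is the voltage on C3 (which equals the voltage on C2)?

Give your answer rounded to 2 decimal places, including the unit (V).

Answer: 4.50 V

Derivation:
Initial: C1(3μF, Q=9μC, V=3.00V), C2(2μF, Q=8μC, V=4.00V), C3(2μF, Q=10μC, V=5.00V)
Op 1: CLOSE 3-2: Q_total=18.00, C_total=4.00, V=4.50; Q3=9.00, Q2=9.00; dissipated=0.500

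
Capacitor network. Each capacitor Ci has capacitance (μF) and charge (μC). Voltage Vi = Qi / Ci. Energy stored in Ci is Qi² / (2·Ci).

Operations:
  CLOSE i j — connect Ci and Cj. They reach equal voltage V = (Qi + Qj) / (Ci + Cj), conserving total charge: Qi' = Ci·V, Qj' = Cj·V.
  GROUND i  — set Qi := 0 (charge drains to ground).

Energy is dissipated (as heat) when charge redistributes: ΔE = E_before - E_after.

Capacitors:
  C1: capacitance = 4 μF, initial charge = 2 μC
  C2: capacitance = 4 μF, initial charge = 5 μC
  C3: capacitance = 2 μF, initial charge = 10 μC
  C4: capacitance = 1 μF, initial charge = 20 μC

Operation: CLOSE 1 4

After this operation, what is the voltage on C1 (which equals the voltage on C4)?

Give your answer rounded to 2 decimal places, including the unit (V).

Answer: 4.40 V

Derivation:
Initial: C1(4μF, Q=2μC, V=0.50V), C2(4μF, Q=5μC, V=1.25V), C3(2μF, Q=10μC, V=5.00V), C4(1μF, Q=20μC, V=20.00V)
Op 1: CLOSE 1-4: Q_total=22.00, C_total=5.00, V=4.40; Q1=17.60, Q4=4.40; dissipated=152.100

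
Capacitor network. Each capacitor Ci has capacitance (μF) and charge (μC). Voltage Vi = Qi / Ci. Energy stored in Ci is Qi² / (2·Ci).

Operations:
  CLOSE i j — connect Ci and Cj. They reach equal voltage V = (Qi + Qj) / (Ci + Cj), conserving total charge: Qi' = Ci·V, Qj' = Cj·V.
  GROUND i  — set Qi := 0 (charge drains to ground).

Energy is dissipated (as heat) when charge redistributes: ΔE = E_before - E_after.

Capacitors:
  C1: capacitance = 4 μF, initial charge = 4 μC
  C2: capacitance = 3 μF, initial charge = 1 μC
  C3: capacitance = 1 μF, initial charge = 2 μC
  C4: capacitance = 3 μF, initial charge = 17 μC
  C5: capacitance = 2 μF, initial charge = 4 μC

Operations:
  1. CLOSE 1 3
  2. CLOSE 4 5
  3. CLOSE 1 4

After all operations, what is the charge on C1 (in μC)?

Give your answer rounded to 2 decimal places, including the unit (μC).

Initial: C1(4μF, Q=4μC, V=1.00V), C2(3μF, Q=1μC, V=0.33V), C3(1μF, Q=2μC, V=2.00V), C4(3μF, Q=17μC, V=5.67V), C5(2μF, Q=4μC, V=2.00V)
Op 1: CLOSE 1-3: Q_total=6.00, C_total=5.00, V=1.20; Q1=4.80, Q3=1.20; dissipated=0.400
Op 2: CLOSE 4-5: Q_total=21.00, C_total=5.00, V=4.20; Q4=12.60, Q5=8.40; dissipated=8.067
Op 3: CLOSE 1-4: Q_total=17.40, C_total=7.00, V=2.49; Q1=9.94, Q4=7.46; dissipated=7.714
Final charges: Q1=9.94, Q2=1.00, Q3=1.20, Q4=7.46, Q5=8.40

Answer: 9.94 μC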